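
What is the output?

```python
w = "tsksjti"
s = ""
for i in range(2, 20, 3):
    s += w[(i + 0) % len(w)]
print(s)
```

ktsjts

i=2: add w[2]='k' → 'k'
i=5: add w[5]='t' → 'kt'
i=8: add w[1]='s' → 'kts'
i=11: add w[4]='j' → 'ktsj'
i=14: add w[0]='t' → 'ktsjt'
i=17: add w[3]='s' → 'ktsjts'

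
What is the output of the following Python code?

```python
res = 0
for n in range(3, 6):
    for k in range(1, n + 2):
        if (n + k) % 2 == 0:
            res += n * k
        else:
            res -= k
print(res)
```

n=3,k=1: even sum, res = 0+3 = 3
n=3,k=2: odd sum, res = 3-2 = 1
n=3,k=3: even sum, res = 1+9 = 10
n=3,k=4: odd sum, res = 10-4 = 6
n=4,k=1: odd sum, res = 6-1 = 5
n=4,k=2: even sum, res = 5+8 = 13
n=4,k=3: odd sum, res = 13-3 = 10
n=4,k=4: even sum, res = 10+16 = 26
n=4,k=5: odd sum, res = 26-5 = 21
n=5,k=1: even sum, res = 21+5 = 26
n=5,k=2: odd sum, res = 26-2 = 24
n=5,k=3: even sum, res = 24+15 = 39
n=5,k=4: odd sum, res = 39-4 = 35
n=5,k=5: even sum, res = 35+25 = 60
n=5,k=6: odd sum, res = 60-6 = 54

54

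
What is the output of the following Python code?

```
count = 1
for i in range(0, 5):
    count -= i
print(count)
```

-9

i=0: count = 1-0 = 1
i=1: count = 1-1 = 0
i=2: count = 0-2 = -2
i=3: count = (-2)-3 = -5
i=4: count = (-5)-4 = -9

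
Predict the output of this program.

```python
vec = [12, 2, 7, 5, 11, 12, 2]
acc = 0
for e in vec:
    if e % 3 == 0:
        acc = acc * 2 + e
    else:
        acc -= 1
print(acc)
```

27

e=12: %3==0, acc = 0*2+12 = 12
e=2: not %3==0, acc = 12-1 = 11
e=7: not %3==0, acc = 11-1 = 10
e=5: not %3==0, acc = 10-1 = 9
e=11: not %3==0, acc = 9-1 = 8
e=12: %3==0, acc = 8*2+12 = 28
e=2: not %3==0, acc = 28-1 = 27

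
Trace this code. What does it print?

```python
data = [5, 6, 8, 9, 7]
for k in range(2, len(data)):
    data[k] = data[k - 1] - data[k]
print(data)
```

[5, 6, -2, -11, -18]

k=2: data[2] = 6-8 = -2 → [5, 6, -2, 9, 7]
k=3: data[3] = (-2)-9 = -11 → [5, 6, -2, -11, 7]
k=4: data[4] = (-11)-7 = -18 → [5, 6, -2, -11, -18]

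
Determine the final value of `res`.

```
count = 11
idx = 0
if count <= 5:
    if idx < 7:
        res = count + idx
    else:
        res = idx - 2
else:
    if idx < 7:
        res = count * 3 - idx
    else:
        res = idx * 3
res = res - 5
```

count=11, idx=0
count <= 5 is False; idx < 7 is True
→ res = count * 3 - idx = 33
res = 33-5 = 28

28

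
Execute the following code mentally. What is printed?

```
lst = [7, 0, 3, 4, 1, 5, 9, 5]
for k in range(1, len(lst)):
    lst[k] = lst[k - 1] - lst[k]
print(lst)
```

k=1: lst[1] = 7-0 = 7 → [7, 7, 3, 4, 1, 5, 9, 5]
k=2: lst[2] = 7-3 = 4 → [7, 7, 4, 4, 1, 5, 9, 5]
k=3: lst[3] = 4-4 = 0 → [7, 7, 4, 0, 1, 5, 9, 5]
k=4: lst[4] = 0-1 = -1 → [7, 7, 4, 0, -1, 5, 9, 5]
k=5: lst[5] = (-1)-5 = -6 → [7, 7, 4, 0, -1, -6, 9, 5]
k=6: lst[6] = (-6)-9 = -15 → [7, 7, 4, 0, -1, -6, -15, 5]
k=7: lst[7] = (-15)-5 = -20 → [7, 7, 4, 0, -1, -6, -15, -20]

[7, 7, 4, 0, -1, -6, -15, -20]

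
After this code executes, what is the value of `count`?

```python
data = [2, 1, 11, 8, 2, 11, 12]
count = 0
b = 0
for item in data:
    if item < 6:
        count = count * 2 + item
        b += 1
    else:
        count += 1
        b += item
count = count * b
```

810

item=2: <6, count = 0*2+2 = 2; b=1
item=1: <6, count = 2*2+1 = 5; b=2
item=11: not <6, count = 5+1 = 6; b=13
item=8: not <6, count = 6+1 = 7; b=21
item=2: <6, count = 7*2+2 = 16; b=22
item=11: not <6, count = 16+1 = 17; b=33
item=12: not <6, count = 17+1 = 18; b=45
count*b = 18*45 = 810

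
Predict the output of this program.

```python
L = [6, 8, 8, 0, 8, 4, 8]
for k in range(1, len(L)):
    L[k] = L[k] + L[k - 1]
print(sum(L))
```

k=1: L[1] = 8+6 = 14 → [6, 14, 8, 0, 8, 4, 8]
k=2: L[2] = 8+14 = 22 → [6, 14, 22, 0, 8, 4, 8]
k=3: L[3] = 0+22 = 22 → [6, 14, 22, 22, 8, 4, 8]
k=4: L[4] = 8+22 = 30 → [6, 14, 22, 22, 30, 4, 8]
k=5: L[5] = 4+30 = 34 → [6, 14, 22, 22, 30, 34, 8]
k=6: L[6] = 8+34 = 42 → [6, 14, 22, 22, 30, 34, 42]
sum = 170

170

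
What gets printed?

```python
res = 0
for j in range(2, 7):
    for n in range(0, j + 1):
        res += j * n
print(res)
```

265

j=2,n=0: res = 0+0 = 0
j=2,n=1: res = 0+2 = 2
j=2,n=2: res = 2+4 = 6
j=3,n=0: res = 6+0 = 6
j=3,n=1: res = 6+3 = 9
j=3,n=2: res = 9+6 = 15
j=3,n=3: res = 15+9 = 24
j=4,n=0: res = 24+0 = 24
j=4,n=1: res = 24+4 = 28
j=4,n=2: res = 28+8 = 36
j=4,n=3: res = 36+12 = 48
j=4,n=4: res = 48+16 = 64
j=5,n=0: res = 64+0 = 64
j=5,n=1: res = 64+5 = 69
j=5,n=2: res = 69+10 = 79
j=5,n=3: res = 79+15 = 94
j=5,n=4: res = 94+20 = 114
j=5,n=5: res = 114+25 = 139
j=6,n=0: res = 139+0 = 139
j=6,n=1: res = 139+6 = 145
j=6,n=2: res = 145+12 = 157
j=6,n=3: res = 157+18 = 175
j=6,n=4: res = 175+24 = 199
j=6,n=5: res = 199+30 = 229
j=6,n=6: res = 229+36 = 265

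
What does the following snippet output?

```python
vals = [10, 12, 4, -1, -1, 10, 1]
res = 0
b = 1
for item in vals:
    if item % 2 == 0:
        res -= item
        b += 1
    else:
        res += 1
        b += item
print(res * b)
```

item=10: even, res = 0-10 = -10; b=2
item=12: even, res = (-10)-12 = -22; b=3
item=4: even, res = (-22)-4 = -26; b=4
item=-1: not even, res = (-26)+1 = -25; b=3
item=-1: not even, res = (-25)+1 = -24; b=2
item=10: even, res = (-24)-10 = -34; b=3
item=1: not even, res = (-34)+1 = -33; b=4
res*b = (-33)*4 = -132

-132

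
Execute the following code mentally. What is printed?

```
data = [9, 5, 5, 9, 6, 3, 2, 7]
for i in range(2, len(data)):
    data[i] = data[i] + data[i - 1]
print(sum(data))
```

i=2: data[2] = 5+5 = 10 → [9, 5, 10, 9, 6, 3, 2, 7]
i=3: data[3] = 9+10 = 19 → [9, 5, 10, 19, 6, 3, 2, 7]
i=4: data[4] = 6+19 = 25 → [9, 5, 10, 19, 25, 3, 2, 7]
i=5: data[5] = 3+25 = 28 → [9, 5, 10, 19, 25, 28, 2, 7]
i=6: data[6] = 2+28 = 30 → [9, 5, 10, 19, 25, 28, 30, 7]
i=7: data[7] = 7+30 = 37 → [9, 5, 10, 19, 25, 28, 30, 37]
sum = 163

163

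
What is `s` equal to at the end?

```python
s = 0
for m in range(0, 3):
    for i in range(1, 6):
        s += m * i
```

m=0,i=1: s = 0+0 = 0
m=0,i=2: s = 0+0 = 0
m=0,i=3: s = 0+0 = 0
m=0,i=4: s = 0+0 = 0
m=0,i=5: s = 0+0 = 0
m=1,i=1: s = 0+1 = 1
m=1,i=2: s = 1+2 = 3
m=1,i=3: s = 3+3 = 6
m=1,i=4: s = 6+4 = 10
m=1,i=5: s = 10+5 = 15
m=2,i=1: s = 15+2 = 17
m=2,i=2: s = 17+4 = 21
m=2,i=3: s = 21+6 = 27
m=2,i=4: s = 27+8 = 35
m=2,i=5: s = 35+10 = 45

45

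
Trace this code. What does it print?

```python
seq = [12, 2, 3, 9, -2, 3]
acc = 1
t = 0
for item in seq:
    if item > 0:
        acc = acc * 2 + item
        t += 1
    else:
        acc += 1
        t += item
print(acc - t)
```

272

item=12: >0, acc = 1*2+12 = 14; t=1
item=2: >0, acc = 14*2+2 = 30; t=2
item=3: >0, acc = 30*2+3 = 63; t=3
item=9: >0, acc = 63*2+9 = 135; t=4
item=-2: not >0, acc = 135+1 = 136; t=2
item=3: >0, acc = 136*2+3 = 275; t=3
acc-t = 275-3 = 272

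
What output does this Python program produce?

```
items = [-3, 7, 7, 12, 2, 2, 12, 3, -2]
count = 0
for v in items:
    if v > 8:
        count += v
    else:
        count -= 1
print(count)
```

v=-3: not >8, count = 0-1 = -1
v=7: not >8, count = (-1)-1 = -2
v=7: not >8, count = (-2)-1 = -3
v=12: >8, count = (-3)+12 = 9
v=2: not >8, count = 9-1 = 8
v=2: not >8, count = 8-1 = 7
v=12: >8, count = 7+12 = 19
v=3: not >8, count = 19-1 = 18
v=-2: not >8, count = 18-1 = 17

17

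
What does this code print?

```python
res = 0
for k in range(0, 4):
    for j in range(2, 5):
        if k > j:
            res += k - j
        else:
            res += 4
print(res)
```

k=0,j=2: not 0>2, res = 0+4 = 4
k=0,j=3: not 0>3, res = 4+4 = 8
k=0,j=4: not 0>4, res = 8+4 = 12
k=1,j=2: not 1>2, res = 12+4 = 16
k=1,j=3: not 1>3, res = 16+4 = 20
k=1,j=4: not 1>4, res = 20+4 = 24
k=2,j=2: not 2>2, res = 24+4 = 28
k=2,j=3: not 2>3, res = 28+4 = 32
k=2,j=4: not 2>4, res = 32+4 = 36
k=3,j=2: 3>2, res = 36+1 = 37
k=3,j=3: not 3>3, res = 37+4 = 41
k=3,j=4: not 3>4, res = 41+4 = 45

45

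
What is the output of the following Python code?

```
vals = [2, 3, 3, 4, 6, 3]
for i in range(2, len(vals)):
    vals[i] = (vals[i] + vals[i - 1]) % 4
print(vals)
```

[2, 3, 2, 2, 0, 3]

i=2: vals[2] = (3+3)%4 = 2 → [2, 3, 2, 4, 6, 3]
i=3: vals[3] = (4+2)%4 = 2 → [2, 3, 2, 2, 6, 3]
i=4: vals[4] = (6+2)%4 = 0 → [2, 3, 2, 2, 0, 3]
i=5: vals[5] = (3+0)%4 = 3 → [2, 3, 2, 2, 0, 3]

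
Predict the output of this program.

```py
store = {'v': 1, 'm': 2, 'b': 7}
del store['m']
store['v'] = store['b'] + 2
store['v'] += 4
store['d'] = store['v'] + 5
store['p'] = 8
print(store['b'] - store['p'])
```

del 'm' → {'v': 1, 'b': 7}
store['v'] = store['b']+2 = 9 → {'v': 9, 'b': 7}
store['v'] = 9+4 = 13 → {'v': 13, 'b': 7}
store['d'] = store['v']+5 = 18 → {'v': 13, 'b': 7, 'd': 18}
store['p'] = 8 → {'v': 13, 'b': 7, 'd': 18, 'p': 8}
store['b']-store['p'] = 7-8 = -1

-1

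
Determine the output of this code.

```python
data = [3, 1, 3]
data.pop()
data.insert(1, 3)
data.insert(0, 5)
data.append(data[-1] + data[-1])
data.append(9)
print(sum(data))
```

23

pop() removes 3 → [3, 1]
insert 3 at 1 → [3, 3, 1]
insert 5 at 0 → [5, 3, 3, 1]
append data[-1]+data[-1] = 1+1 = 2 → [5, 3, 3, 1, 2]
append 9 → [5, 3, 3, 1, 2, 9]
sum = 23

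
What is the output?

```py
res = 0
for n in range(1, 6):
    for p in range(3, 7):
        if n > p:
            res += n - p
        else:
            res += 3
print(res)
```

55

n=1,p=3: not 1>3, res = 0+3 = 3
n=1,p=4: not 1>4, res = 3+3 = 6
n=1,p=5: not 1>5, res = 6+3 = 9
n=1,p=6: not 1>6, res = 9+3 = 12
n=2,p=3: not 2>3, res = 12+3 = 15
n=2,p=4: not 2>4, res = 15+3 = 18
n=2,p=5: not 2>5, res = 18+3 = 21
n=2,p=6: not 2>6, res = 21+3 = 24
n=3,p=3: not 3>3, res = 24+3 = 27
n=3,p=4: not 3>4, res = 27+3 = 30
n=3,p=5: not 3>5, res = 30+3 = 33
n=3,p=6: not 3>6, res = 33+3 = 36
n=4,p=3: 4>3, res = 36+1 = 37
n=4,p=4: not 4>4, res = 37+3 = 40
n=4,p=5: not 4>5, res = 40+3 = 43
n=4,p=6: not 4>6, res = 43+3 = 46
n=5,p=3: 5>3, res = 46+2 = 48
n=5,p=4: 5>4, res = 48+1 = 49
n=5,p=5: not 5>5, res = 49+3 = 52
n=5,p=6: not 5>6, res = 52+3 = 55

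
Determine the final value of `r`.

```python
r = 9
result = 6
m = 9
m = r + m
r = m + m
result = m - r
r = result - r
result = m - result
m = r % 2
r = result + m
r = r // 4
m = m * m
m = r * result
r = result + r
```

m = 9+9 = 18
r = 18+18 = 36
result = 18-36 = -18
r = (-18)-36 = -54
result = 18-(-18) = 36
m = (-54)%2 = 0
r = 36+0 = 36
r = 36//4 = 9
m = 0*0 = 0
m = 9*36 = 324
r = 36+9 = 45

45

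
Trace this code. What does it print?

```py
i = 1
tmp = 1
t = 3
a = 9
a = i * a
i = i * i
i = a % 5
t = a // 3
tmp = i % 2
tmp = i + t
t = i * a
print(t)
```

a = 1*9 = 9
i = 1*1 = 1
i = 9%5 = 4
t = 9//3 = 3
tmp = 4%2 = 0
tmp = 4+3 = 7
t = 4*9 = 36

36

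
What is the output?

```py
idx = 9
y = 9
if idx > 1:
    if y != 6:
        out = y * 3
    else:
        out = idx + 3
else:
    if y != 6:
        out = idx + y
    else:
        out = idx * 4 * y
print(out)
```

idx=9, y=9
idx > 1 is True; y != 6 is True
→ out = y * 3 = 27

27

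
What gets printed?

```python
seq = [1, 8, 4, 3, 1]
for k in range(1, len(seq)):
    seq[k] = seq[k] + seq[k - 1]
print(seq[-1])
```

17

k=1: seq[1] = 8+1 = 9 → [1, 9, 4, 3, 1]
k=2: seq[2] = 4+9 = 13 → [1, 9, 13, 3, 1]
k=3: seq[3] = 3+13 = 16 → [1, 9, 13, 16, 1]
k=4: seq[4] = 1+16 = 17 → [1, 9, 13, 16, 17]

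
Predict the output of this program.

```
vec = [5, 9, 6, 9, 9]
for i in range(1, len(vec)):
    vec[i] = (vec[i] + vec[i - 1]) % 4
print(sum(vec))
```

i=1: vec[1] = (9+5)%4 = 2 → [5, 2, 6, 9, 9]
i=2: vec[2] = (6+2)%4 = 0 → [5, 2, 0, 9, 9]
i=3: vec[3] = (9+0)%4 = 1 → [5, 2, 0, 1, 9]
i=4: vec[4] = (9+1)%4 = 2 → [5, 2, 0, 1, 2]
sum = 10

10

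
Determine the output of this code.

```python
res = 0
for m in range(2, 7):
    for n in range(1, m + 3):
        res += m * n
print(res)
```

m=2,n=1: res = 0+2 = 2
m=2,n=2: res = 2+4 = 6
m=2,n=3: res = 6+6 = 12
m=2,n=4: res = 12+8 = 20
m=3,n=1: res = 20+3 = 23
m=3,n=2: res = 23+6 = 29
m=3,n=3: res = 29+9 = 38
m=3,n=4: res = 38+12 = 50
m=3,n=5: res = 50+15 = 65
m=4,n=1: res = 65+4 = 69
m=4,n=2: res = 69+8 = 77
m=4,n=3: res = 77+12 = 89
m=4,n=4: res = 89+16 = 105
m=4,n=5: res = 105+20 = 125
m=4,n=6: res = 125+24 = 149
m=5,n=1: res = 149+5 = 154
m=5,n=2: res = 154+10 = 164
m=5,n=3: res = 164+15 = 179
m=5,n=4: res = 179+20 = 199
m=5,n=5: res = 199+25 = 224
m=5,n=6: res = 224+30 = 254
m=5,n=7: res = 254+35 = 289
m=6,n=1: res = 289+6 = 295
m=6,n=2: res = 295+12 = 307
m=6,n=3: res = 307+18 = 325
m=6,n=4: res = 325+24 = 349
m=6,n=5: res = 349+30 = 379
m=6,n=6: res = 379+36 = 415
m=6,n=7: res = 415+42 = 457
m=6,n=8: res = 457+48 = 505

505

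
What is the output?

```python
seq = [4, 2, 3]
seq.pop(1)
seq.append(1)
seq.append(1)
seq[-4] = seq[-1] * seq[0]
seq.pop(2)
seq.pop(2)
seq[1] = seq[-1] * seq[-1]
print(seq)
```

[4, 9]

pop(1) removes 2 → [4, 3]
append 1 → [4, 3, 1]
append 1 → [4, 3, 1, 1]
seq[-4] = seq[-1]*seq[0] = 1*4 = 4 → [4, 3, 1, 1]
pop(2) removes 1 → [4, 3, 1]
pop(2) removes 1 → [4, 3]
seq[1] = seq[-1]*seq[-1] = 3*3 = 9 → [4, 9]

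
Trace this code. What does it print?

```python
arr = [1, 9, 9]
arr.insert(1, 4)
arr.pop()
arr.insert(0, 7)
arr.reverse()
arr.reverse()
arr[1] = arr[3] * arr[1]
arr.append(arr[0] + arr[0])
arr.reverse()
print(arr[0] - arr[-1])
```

7

insert 4 at 1 → [1, 4, 9, 9]
pop() removes 9 → [1, 4, 9]
insert 7 at 0 → [7, 1, 4, 9]
reverse → [9, 4, 1, 7]
reverse → [7, 1, 4, 9]
arr[1] = arr[3]*arr[1] = 9*1 = 9 → [7, 9, 4, 9]
append arr[0]+arr[0] = 7+7 = 14 → [7, 9, 4, 9, 14]
reverse → [14, 9, 4, 9, 7]
arr[0]-arr[-1] = 14-7 = 7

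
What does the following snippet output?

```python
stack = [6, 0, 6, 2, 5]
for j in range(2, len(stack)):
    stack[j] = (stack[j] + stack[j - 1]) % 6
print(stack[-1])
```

j=2: stack[2] = (6+0)%6 = 0 → [6, 0, 0, 2, 5]
j=3: stack[3] = (2+0)%6 = 2 → [6, 0, 0, 2, 5]
j=4: stack[4] = (5+2)%6 = 1 → [6, 0, 0, 2, 1]

1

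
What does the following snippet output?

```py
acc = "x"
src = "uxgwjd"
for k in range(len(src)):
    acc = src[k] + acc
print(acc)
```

k=0: prepend 'u' → 'ux'
k=1: prepend 'x' → 'xux'
k=2: prepend 'g' → 'gxux'
k=3: prepend 'w' → 'wgxux'
k=4: prepend 'j' → 'jwgxux'
k=5: prepend 'd' → 'djwgxux'

djwgxux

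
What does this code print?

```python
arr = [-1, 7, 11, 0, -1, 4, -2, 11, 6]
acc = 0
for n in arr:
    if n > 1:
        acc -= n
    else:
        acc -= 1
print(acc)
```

n=-1: not >1, acc = 0-1 = -1
n=7: >1, acc = (-1)-7 = -8
n=11: >1, acc = (-8)-11 = -19
n=0: not >1, acc = (-19)-1 = -20
n=-1: not >1, acc = (-20)-1 = -21
n=4: >1, acc = (-21)-4 = -25
n=-2: not >1, acc = (-25)-1 = -26
n=11: >1, acc = (-26)-11 = -37
n=6: >1, acc = (-37)-6 = -43

-43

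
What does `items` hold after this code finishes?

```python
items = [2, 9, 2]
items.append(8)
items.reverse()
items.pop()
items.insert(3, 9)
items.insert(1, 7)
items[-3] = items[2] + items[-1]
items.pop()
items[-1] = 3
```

append 8 → [2, 9, 2, 8]
reverse → [8, 2, 9, 2]
pop() removes 2 → [8, 2, 9]
insert 9 at 3 → [8, 2, 9, 9]
insert 7 at 1 → [8, 7, 2, 9, 9]
items[-3] = items[2]+items[-1] = 2+9 = 11 → [8, 7, 11, 9, 9]
pop() removes 9 → [8, 7, 11, 9]
items[-1] = 3 → [8, 7, 11, 3]

[8, 7, 11, 3]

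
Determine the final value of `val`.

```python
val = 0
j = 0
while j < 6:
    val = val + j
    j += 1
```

j=0: val = 0+0 = 0
j=1: val = 0+1 = 1
j=2: val = 1+2 = 3
j=3: val = 3+3 = 6
j=4: val = 6+4 = 10
j=5: val = 10+5 = 15

15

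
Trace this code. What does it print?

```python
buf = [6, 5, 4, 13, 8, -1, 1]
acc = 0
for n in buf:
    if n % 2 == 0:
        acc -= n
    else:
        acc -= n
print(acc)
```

-36

n=6: even, acc = 0-6 = -6
n=5: not even, acc = (-6)-5 = -11
n=4: even, acc = (-11)-4 = -15
n=13: not even, acc = (-15)-13 = -28
n=8: even, acc = (-28)-8 = -36
n=-1: not even, acc = (-36)-(-1) = -35
n=1: not even, acc = (-35)-1 = -36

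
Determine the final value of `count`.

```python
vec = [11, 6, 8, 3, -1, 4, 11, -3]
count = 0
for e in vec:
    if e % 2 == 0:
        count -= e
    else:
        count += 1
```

-13

e=11: not even, count = 0+1 = 1
e=6: even, count = 1-6 = -5
e=8: even, count = (-5)-8 = -13
e=3: not even, count = (-13)+1 = -12
e=-1: not even, count = (-12)+1 = -11
e=4: even, count = (-11)-4 = -15
e=11: not even, count = (-15)+1 = -14
e=-3: not even, count = (-14)+1 = -13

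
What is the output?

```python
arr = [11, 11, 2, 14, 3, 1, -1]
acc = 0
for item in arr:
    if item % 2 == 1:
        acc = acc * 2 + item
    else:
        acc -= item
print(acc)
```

149

item=11: odd, acc = 0*2+11 = 11
item=11: odd, acc = 11*2+11 = 33
item=2: not odd, acc = 33-2 = 31
item=14: not odd, acc = 31-14 = 17
item=3: odd, acc = 17*2+3 = 37
item=1: odd, acc = 37*2+1 = 75
item=-1: odd, acc = 75*2+(-1) = 149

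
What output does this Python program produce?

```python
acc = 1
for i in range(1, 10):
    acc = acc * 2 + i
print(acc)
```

i=1: acc = 1*2+1 = 3
i=2: acc = 3*2+2 = 8
i=3: acc = 8*2+3 = 19
i=4: acc = 19*2+4 = 42
i=5: acc = 42*2+5 = 89
i=6: acc = 89*2+6 = 184
i=7: acc = 184*2+7 = 375
i=8: acc = 375*2+8 = 758
i=9: acc = 758*2+9 = 1525

1525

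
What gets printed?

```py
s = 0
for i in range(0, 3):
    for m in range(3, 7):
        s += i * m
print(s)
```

54

i=0,m=3: s = 0+0 = 0
i=0,m=4: s = 0+0 = 0
i=0,m=5: s = 0+0 = 0
i=0,m=6: s = 0+0 = 0
i=1,m=3: s = 0+3 = 3
i=1,m=4: s = 3+4 = 7
i=1,m=5: s = 7+5 = 12
i=1,m=6: s = 12+6 = 18
i=2,m=3: s = 18+6 = 24
i=2,m=4: s = 24+8 = 32
i=2,m=5: s = 32+10 = 42
i=2,m=6: s = 42+12 = 54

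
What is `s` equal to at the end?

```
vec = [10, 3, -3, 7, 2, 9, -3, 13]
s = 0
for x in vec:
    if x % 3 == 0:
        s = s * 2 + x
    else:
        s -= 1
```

x=10: not %3==0, s = 0-1 = -1
x=3: %3==0, s = (-1)*2+3 = 1
x=-3: %3==0, s = 1*2+(-3) = -1
x=7: not %3==0, s = (-1)-1 = -2
x=2: not %3==0, s = (-2)-1 = -3
x=9: %3==0, s = (-3)*2+9 = 3
x=-3: %3==0, s = 3*2+(-3) = 3
x=13: not %3==0, s = 3-1 = 2

2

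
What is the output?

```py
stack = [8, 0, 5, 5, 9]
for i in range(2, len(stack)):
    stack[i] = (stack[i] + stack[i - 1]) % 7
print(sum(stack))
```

i=2: stack[2] = (5+0)%7 = 5 → [8, 0, 5, 5, 9]
i=3: stack[3] = (5+5)%7 = 3 → [8, 0, 5, 3, 9]
i=4: stack[4] = (9+3)%7 = 5 → [8, 0, 5, 3, 5]
sum = 21

21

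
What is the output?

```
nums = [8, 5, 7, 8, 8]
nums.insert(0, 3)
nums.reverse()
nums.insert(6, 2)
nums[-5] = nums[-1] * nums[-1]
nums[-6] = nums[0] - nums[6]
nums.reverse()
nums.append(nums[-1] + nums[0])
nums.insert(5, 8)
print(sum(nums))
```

54

insert 3 at 0 → [3, 8, 5, 7, 8, 8]
reverse → [8, 8, 7, 5, 8, 3]
insert 2 at 6 → [8, 8, 7, 5, 8, 3, 2]
nums[-5] = nums[-1]*nums[-1] = 2*2 = 4 → [8, 8, 4, 5, 8, 3, 2]
nums[-6] = nums[0]-nums[6] = 8-2 = 6 → [8, 6, 4, 5, 8, 3, 2]
reverse → [2, 3, 8, 5, 4, 6, 8]
append nums[-1]+nums[0] = 8+2 = 10 → [2, 3, 8, 5, 4, 6, 8, 10]
insert 8 at 5 → [2, 3, 8, 5, 4, 8, 6, 8, 10]
sum = 54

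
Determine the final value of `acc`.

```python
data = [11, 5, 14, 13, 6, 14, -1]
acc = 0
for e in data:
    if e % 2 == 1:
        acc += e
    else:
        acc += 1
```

31

e=11: odd, acc = 0+11 = 11
e=5: odd, acc = 11+5 = 16
e=14: not odd, acc = 16+1 = 17
e=13: odd, acc = 17+13 = 30
e=6: not odd, acc = 30+1 = 31
e=14: not odd, acc = 31+1 = 32
e=-1: odd, acc = 32+(-1) = 31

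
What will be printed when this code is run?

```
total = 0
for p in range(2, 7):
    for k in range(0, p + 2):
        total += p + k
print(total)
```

p=2,k=0: total = 0+2 = 2
p=2,k=1: total = 2+3 = 5
p=2,k=2: total = 5+4 = 9
p=2,k=3: total = 9+5 = 14
p=3,k=0: total = 14+3 = 17
p=3,k=1: total = 17+4 = 21
p=3,k=2: total = 21+5 = 26
p=3,k=3: total = 26+6 = 32
p=3,k=4: total = 32+7 = 39
p=4,k=0: total = 39+4 = 43
p=4,k=1: total = 43+5 = 48
p=4,k=2: total = 48+6 = 54
p=4,k=3: total = 54+7 = 61
p=4,k=4: total = 61+8 = 69
p=4,k=5: total = 69+9 = 78
p=5,k=0: total = 78+5 = 83
p=5,k=1: total = 83+6 = 89
p=5,k=2: total = 89+7 = 96
p=5,k=3: total = 96+8 = 104
p=5,k=4: total = 104+9 = 113
p=5,k=5: total = 113+10 = 123
p=5,k=6: total = 123+11 = 134
p=6,k=0: total = 134+6 = 140
p=6,k=1: total = 140+7 = 147
p=6,k=2: total = 147+8 = 155
p=6,k=3: total = 155+9 = 164
p=6,k=4: total = 164+10 = 174
p=6,k=5: total = 174+11 = 185
p=6,k=6: total = 185+12 = 197
p=6,k=7: total = 197+13 = 210

210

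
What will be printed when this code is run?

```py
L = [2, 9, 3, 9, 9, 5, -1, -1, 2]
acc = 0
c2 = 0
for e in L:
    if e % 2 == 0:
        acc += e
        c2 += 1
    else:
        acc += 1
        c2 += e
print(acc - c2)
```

-24

e=2: even, acc = 0+2 = 2; c2=1
e=9: not even, acc = 2+1 = 3; c2=10
e=3: not even, acc = 3+1 = 4; c2=13
e=9: not even, acc = 4+1 = 5; c2=22
e=9: not even, acc = 5+1 = 6; c2=31
e=5: not even, acc = 6+1 = 7; c2=36
e=-1: not even, acc = 7+1 = 8; c2=35
e=-1: not even, acc = 8+1 = 9; c2=34
e=2: even, acc = 9+2 = 11; c2=35
acc-c2 = 11-35 = -24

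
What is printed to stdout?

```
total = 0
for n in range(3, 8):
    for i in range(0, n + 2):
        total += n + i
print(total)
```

295

n=3,i=0: total = 0+3 = 3
n=3,i=1: total = 3+4 = 7
n=3,i=2: total = 7+5 = 12
n=3,i=3: total = 12+6 = 18
n=3,i=4: total = 18+7 = 25
n=4,i=0: total = 25+4 = 29
n=4,i=1: total = 29+5 = 34
n=4,i=2: total = 34+6 = 40
n=4,i=3: total = 40+7 = 47
n=4,i=4: total = 47+8 = 55
n=4,i=5: total = 55+9 = 64
n=5,i=0: total = 64+5 = 69
n=5,i=1: total = 69+6 = 75
n=5,i=2: total = 75+7 = 82
n=5,i=3: total = 82+8 = 90
n=5,i=4: total = 90+9 = 99
n=5,i=5: total = 99+10 = 109
n=5,i=6: total = 109+11 = 120
n=6,i=0: total = 120+6 = 126
n=6,i=1: total = 126+7 = 133
n=6,i=2: total = 133+8 = 141
n=6,i=3: total = 141+9 = 150
n=6,i=4: total = 150+10 = 160
n=6,i=5: total = 160+11 = 171
n=6,i=6: total = 171+12 = 183
n=6,i=7: total = 183+13 = 196
n=7,i=0: total = 196+7 = 203
n=7,i=1: total = 203+8 = 211
n=7,i=2: total = 211+9 = 220
n=7,i=3: total = 220+10 = 230
n=7,i=4: total = 230+11 = 241
n=7,i=5: total = 241+12 = 253
n=7,i=6: total = 253+13 = 266
n=7,i=7: total = 266+14 = 280
n=7,i=8: total = 280+15 = 295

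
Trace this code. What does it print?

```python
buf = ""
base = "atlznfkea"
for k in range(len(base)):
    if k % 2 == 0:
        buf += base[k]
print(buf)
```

alnka

k=0: add 'a' → 'a'
k=1: skip
k=2: add 'l' → 'al'
k=3: skip
k=4: add 'n' → 'aln'
k=5: skip
k=6: add 'k' → 'alnk'
k=7: skip
k=8: add 'a' → 'alnka'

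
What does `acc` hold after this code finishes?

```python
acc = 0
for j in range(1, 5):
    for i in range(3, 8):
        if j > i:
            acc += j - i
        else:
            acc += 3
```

58

j=1,i=3: not 1>3, acc = 0+3 = 3
j=1,i=4: not 1>4, acc = 3+3 = 6
j=1,i=5: not 1>5, acc = 6+3 = 9
j=1,i=6: not 1>6, acc = 9+3 = 12
j=1,i=7: not 1>7, acc = 12+3 = 15
j=2,i=3: not 2>3, acc = 15+3 = 18
j=2,i=4: not 2>4, acc = 18+3 = 21
j=2,i=5: not 2>5, acc = 21+3 = 24
j=2,i=6: not 2>6, acc = 24+3 = 27
j=2,i=7: not 2>7, acc = 27+3 = 30
j=3,i=3: not 3>3, acc = 30+3 = 33
j=3,i=4: not 3>4, acc = 33+3 = 36
j=3,i=5: not 3>5, acc = 36+3 = 39
j=3,i=6: not 3>6, acc = 39+3 = 42
j=3,i=7: not 3>7, acc = 42+3 = 45
j=4,i=3: 4>3, acc = 45+1 = 46
j=4,i=4: not 4>4, acc = 46+3 = 49
j=4,i=5: not 4>5, acc = 49+3 = 52
j=4,i=6: not 4>6, acc = 52+3 = 55
j=4,i=7: not 4>7, acc = 55+3 = 58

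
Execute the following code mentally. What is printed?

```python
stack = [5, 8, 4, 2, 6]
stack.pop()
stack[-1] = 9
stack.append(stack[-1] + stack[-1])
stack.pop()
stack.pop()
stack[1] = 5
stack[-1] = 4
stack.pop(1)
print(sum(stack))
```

pop() removes 6 → [5, 8, 4, 2]
stack[-1] = 9 → [5, 8, 4, 9]
append stack[-1]+stack[-1] = 9+9 = 18 → [5, 8, 4, 9, 18]
pop() removes 18 → [5, 8, 4, 9]
pop() removes 9 → [5, 8, 4]
stack[1] = 5 → [5, 5, 4]
stack[-1] = 4 → [5, 5, 4]
pop(1) removes 5 → [5, 4]
sum = 9

9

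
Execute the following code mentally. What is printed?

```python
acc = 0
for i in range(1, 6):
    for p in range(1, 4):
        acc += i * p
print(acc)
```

90

i=1,p=1: acc = 0+1 = 1
i=1,p=2: acc = 1+2 = 3
i=1,p=3: acc = 3+3 = 6
i=2,p=1: acc = 6+2 = 8
i=2,p=2: acc = 8+4 = 12
i=2,p=3: acc = 12+6 = 18
i=3,p=1: acc = 18+3 = 21
i=3,p=2: acc = 21+6 = 27
i=3,p=3: acc = 27+9 = 36
i=4,p=1: acc = 36+4 = 40
i=4,p=2: acc = 40+8 = 48
i=4,p=3: acc = 48+12 = 60
i=5,p=1: acc = 60+5 = 65
i=5,p=2: acc = 65+10 = 75
i=5,p=3: acc = 75+15 = 90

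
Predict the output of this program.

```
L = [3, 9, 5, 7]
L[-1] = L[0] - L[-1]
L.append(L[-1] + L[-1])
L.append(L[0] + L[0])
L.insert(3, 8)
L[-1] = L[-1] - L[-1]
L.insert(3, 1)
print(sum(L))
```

L[-1] = L[0]-L[-1] = 3-7 = -4 → [3, 9, 5, -4]
append L[-1]+L[-1] = (-4)+(-4) = -8 → [3, 9, 5, -4, -8]
append L[0]+L[0] = 3+3 = 6 → [3, 9, 5, -4, -8, 6]
insert 8 at 3 → [3, 9, 5, 8, -4, -8, 6]
L[-1] = L[-1]-L[-1] = 6-6 = 0 → [3, 9, 5, 8, -4, -8, 0]
insert 1 at 3 → [3, 9, 5, 1, 8, -4, -8, 0]
sum = 14

14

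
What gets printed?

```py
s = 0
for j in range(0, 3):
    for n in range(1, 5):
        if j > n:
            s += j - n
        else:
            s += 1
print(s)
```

j=0,n=1: not 0>1, s = 0+1 = 1
j=0,n=2: not 0>2, s = 1+1 = 2
j=0,n=3: not 0>3, s = 2+1 = 3
j=0,n=4: not 0>4, s = 3+1 = 4
j=1,n=1: not 1>1, s = 4+1 = 5
j=1,n=2: not 1>2, s = 5+1 = 6
j=1,n=3: not 1>3, s = 6+1 = 7
j=1,n=4: not 1>4, s = 7+1 = 8
j=2,n=1: 2>1, s = 8+1 = 9
j=2,n=2: not 2>2, s = 9+1 = 10
j=2,n=3: not 2>3, s = 10+1 = 11
j=2,n=4: not 2>4, s = 11+1 = 12

12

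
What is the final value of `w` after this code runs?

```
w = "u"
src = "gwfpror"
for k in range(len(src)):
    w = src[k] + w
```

'rorpfwgu'

k=0: prepend 'g' → 'gu'
k=1: prepend 'w' → 'wgu'
k=2: prepend 'f' → 'fwgu'
k=3: prepend 'p' → 'pfwgu'
k=4: prepend 'r' → 'rpfwgu'
k=5: prepend 'o' → 'orpfwgu'
k=6: prepend 'r' → 'rorpfwgu'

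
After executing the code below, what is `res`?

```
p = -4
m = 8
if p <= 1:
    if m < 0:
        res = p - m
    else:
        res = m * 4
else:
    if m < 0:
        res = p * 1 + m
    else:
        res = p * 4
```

p=-4, m=8
p <= 1 is True; m < 0 is False
→ res = m * 4 = 32

32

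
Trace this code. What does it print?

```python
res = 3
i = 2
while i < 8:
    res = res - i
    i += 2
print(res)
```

-9

i=2: res = 3-2 = 1
i=4: res = 1-4 = -3
i=6: res = (-3)-6 = -9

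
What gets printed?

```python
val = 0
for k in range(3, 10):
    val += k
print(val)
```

42

k=3: val = 0+3 = 3
k=4: val = 3+4 = 7
k=5: val = 7+5 = 12
k=6: val = 12+6 = 18
k=7: val = 18+7 = 25
k=8: val = 25+8 = 33
k=9: val = 33+9 = 42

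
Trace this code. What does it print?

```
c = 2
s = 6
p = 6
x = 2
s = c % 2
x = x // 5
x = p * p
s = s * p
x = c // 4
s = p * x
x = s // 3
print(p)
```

s = 2%2 = 0
x = 2//5 = 0
x = 6*6 = 36
s = 0*6 = 0
x = 2//4 = 0
s = 6*0 = 0
x = 0//3 = 0

6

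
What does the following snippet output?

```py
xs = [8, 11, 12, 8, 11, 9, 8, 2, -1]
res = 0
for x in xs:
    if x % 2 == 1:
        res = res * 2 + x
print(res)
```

149

x=8: not odd
x=11: odd, res = 0*2+11 = 11
x=12: not odd
x=8: not odd
x=11: odd, res = 11*2+11 = 33
x=9: odd, res = 33*2+9 = 75
x=8: not odd
x=2: not odd
x=-1: odd, res = 75*2+(-1) = 149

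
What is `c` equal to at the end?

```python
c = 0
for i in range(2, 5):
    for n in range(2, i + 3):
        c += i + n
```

81

i=2,n=2: c = 0+4 = 4
i=2,n=3: c = 4+5 = 9
i=2,n=4: c = 9+6 = 15
i=3,n=2: c = 15+5 = 20
i=3,n=3: c = 20+6 = 26
i=3,n=4: c = 26+7 = 33
i=3,n=5: c = 33+8 = 41
i=4,n=2: c = 41+6 = 47
i=4,n=3: c = 47+7 = 54
i=4,n=4: c = 54+8 = 62
i=4,n=5: c = 62+9 = 71
i=4,n=6: c = 71+10 = 81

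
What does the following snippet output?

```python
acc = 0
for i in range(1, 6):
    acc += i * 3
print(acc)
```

45

i=1: acc = 0+1*3 = 3
i=2: acc = 3+2*3 = 9
i=3: acc = 9+3*3 = 18
i=4: acc = 18+4*3 = 30
i=5: acc = 30+5*3 = 45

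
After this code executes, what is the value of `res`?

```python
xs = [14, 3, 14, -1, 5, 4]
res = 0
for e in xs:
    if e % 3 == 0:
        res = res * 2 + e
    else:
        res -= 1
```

e=14: not %3==0, res = 0-1 = -1
e=3: %3==0, res = (-1)*2+3 = 1
e=14: not %3==0, res = 1-1 = 0
e=-1: not %3==0, res = 0-1 = -1
e=5: not %3==0, res = (-1)-1 = -2
e=4: not %3==0, res = (-2)-1 = -3

-3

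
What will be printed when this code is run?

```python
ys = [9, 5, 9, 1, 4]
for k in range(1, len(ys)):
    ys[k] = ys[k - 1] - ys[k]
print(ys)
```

k=1: ys[1] = 9-5 = 4 → [9, 4, 9, 1, 4]
k=2: ys[2] = 4-9 = -5 → [9, 4, -5, 1, 4]
k=3: ys[3] = (-5)-1 = -6 → [9, 4, -5, -6, 4]
k=4: ys[4] = (-6)-4 = -10 → [9, 4, -5, -6, -10]

[9, 4, -5, -6, -10]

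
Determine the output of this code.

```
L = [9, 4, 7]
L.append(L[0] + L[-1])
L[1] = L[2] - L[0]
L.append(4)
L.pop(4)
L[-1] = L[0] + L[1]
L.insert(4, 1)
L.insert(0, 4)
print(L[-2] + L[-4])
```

append L[0]+L[-1] = 9+7 = 16 → [9, 4, 7, 16]
L[1] = L[2]-L[0] = 7-9 = -2 → [9, -2, 7, 16]
append 4 → [9, -2, 7, 16, 4]
pop(4) removes 4 → [9, -2, 7, 16]
L[-1] = L[0]+L[1] = 9+(-2) = 7 → [9, -2, 7, 7]
insert 1 at 4 → [9, -2, 7, 7, 1]
insert 4 at 0 → [4, 9, -2, 7, 7, 1]
L[-2]+L[-4] = 7+(-2) = 5

5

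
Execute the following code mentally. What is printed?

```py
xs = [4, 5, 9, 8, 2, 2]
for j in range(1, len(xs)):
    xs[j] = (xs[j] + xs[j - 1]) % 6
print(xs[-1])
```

0

j=1: xs[1] = (5+4)%6 = 3 → [4, 3, 9, 8, 2, 2]
j=2: xs[2] = (9+3)%6 = 0 → [4, 3, 0, 8, 2, 2]
j=3: xs[3] = (8+0)%6 = 2 → [4, 3, 0, 2, 2, 2]
j=4: xs[4] = (2+2)%6 = 4 → [4, 3, 0, 2, 4, 2]
j=5: xs[5] = (2+4)%6 = 0 → [4, 3, 0, 2, 4, 0]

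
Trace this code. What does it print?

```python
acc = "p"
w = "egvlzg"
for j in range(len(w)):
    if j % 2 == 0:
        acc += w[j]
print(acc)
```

j=0: add 'e' → 'pe'
j=1: skip
j=2: add 'v' → 'pev'
j=3: skip
j=4: add 'z' → 'pevz'
j=5: skip

pevz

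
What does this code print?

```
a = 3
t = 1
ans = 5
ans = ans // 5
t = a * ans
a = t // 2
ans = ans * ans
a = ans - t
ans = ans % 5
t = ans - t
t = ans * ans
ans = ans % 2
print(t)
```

1

ans = 5//5 = 1
t = 3*1 = 3
a = 3//2 = 1
ans = 1*1 = 1
a = 1-3 = -2
ans = 1%5 = 1
t = 1-3 = -2
t = 1*1 = 1
ans = 1%2 = 1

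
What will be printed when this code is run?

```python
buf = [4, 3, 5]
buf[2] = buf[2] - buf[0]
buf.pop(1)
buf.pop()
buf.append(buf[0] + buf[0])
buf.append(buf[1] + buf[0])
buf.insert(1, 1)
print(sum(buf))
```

buf[2] = buf[2]-buf[0] = 5-4 = 1 → [4, 3, 1]
pop(1) removes 3 → [4, 1]
pop() removes 1 → [4]
append buf[0]+buf[0] = 4+4 = 8 → [4, 8]
append buf[1]+buf[0] = 8+4 = 12 → [4, 8, 12]
insert 1 at 1 → [4, 1, 8, 12]
sum = 25

25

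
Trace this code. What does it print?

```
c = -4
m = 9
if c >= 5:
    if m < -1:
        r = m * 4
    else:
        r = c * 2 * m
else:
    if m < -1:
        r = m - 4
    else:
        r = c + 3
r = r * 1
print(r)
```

c=-4, m=9
c >= 5 is False; m < -1 is False
→ r = c + 3 = -1
r = (-1)*1 = -1

-1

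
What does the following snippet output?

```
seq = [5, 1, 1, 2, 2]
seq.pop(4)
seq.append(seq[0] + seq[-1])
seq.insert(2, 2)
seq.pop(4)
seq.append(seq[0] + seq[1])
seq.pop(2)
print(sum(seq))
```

20

pop(4) removes 2 → [5, 1, 1, 2]
append seq[0]+seq[-1] = 5+2 = 7 → [5, 1, 1, 2, 7]
insert 2 at 2 → [5, 1, 2, 1, 2, 7]
pop(4) removes 2 → [5, 1, 2, 1, 7]
append seq[0]+seq[1] = 5+1 = 6 → [5, 1, 2, 1, 7, 6]
pop(2) removes 2 → [5, 1, 1, 7, 6]
sum = 20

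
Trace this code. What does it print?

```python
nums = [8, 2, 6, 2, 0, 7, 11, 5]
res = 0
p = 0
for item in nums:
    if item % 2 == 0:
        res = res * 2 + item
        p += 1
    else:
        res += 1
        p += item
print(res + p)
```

203

item=8: even, res = 0*2+8 = 8; p=1
item=2: even, res = 8*2+2 = 18; p=2
item=6: even, res = 18*2+6 = 42; p=3
item=2: even, res = 42*2+2 = 86; p=4
item=0: even, res = 86*2+0 = 172; p=5
item=7: not even, res = 172+1 = 173; p=12
item=11: not even, res = 173+1 = 174; p=23
item=5: not even, res = 174+1 = 175; p=28
res+p = 175+28 = 203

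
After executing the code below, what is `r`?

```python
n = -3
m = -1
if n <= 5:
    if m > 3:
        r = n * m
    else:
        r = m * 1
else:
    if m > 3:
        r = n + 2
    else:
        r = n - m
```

-1

n=-3, m=-1
n <= 5 is True; m > 3 is False
→ r = m * 1 = -1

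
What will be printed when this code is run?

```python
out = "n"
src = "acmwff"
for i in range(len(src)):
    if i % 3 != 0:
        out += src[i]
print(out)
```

i=0: skip
i=1: add 'c' → 'nc'
i=2: add 'm' → 'ncm'
i=3: skip
i=4: add 'f' → 'ncmf'
i=5: add 'f' → 'ncmff'

ncmff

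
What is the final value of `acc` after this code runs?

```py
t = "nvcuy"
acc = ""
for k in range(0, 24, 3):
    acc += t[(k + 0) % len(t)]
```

k=0: add t[0]='n' → 'n'
k=3: add t[3]='u' → 'nu'
k=6: add t[1]='v' → 'nuv'
k=9: add t[4]='y' → 'nuvy'
k=12: add t[2]='c' → 'nuvyc'
k=15: add t[0]='n' → 'nuvycn'
k=18: add t[3]='u' → 'nuvycnu'
k=21: add t[1]='v' → 'nuvycnuv'

'nuvycnuv'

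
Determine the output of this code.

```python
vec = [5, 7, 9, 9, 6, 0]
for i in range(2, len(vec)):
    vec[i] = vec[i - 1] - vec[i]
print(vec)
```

[5, 7, -2, -11, -17, -17]

i=2: vec[2] = 7-9 = -2 → [5, 7, -2, 9, 6, 0]
i=3: vec[3] = (-2)-9 = -11 → [5, 7, -2, -11, 6, 0]
i=4: vec[4] = (-11)-6 = -17 → [5, 7, -2, -11, -17, 0]
i=5: vec[5] = (-17)-0 = -17 → [5, 7, -2, -11, -17, -17]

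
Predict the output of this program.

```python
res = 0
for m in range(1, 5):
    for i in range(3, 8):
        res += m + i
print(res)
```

150

m=1,i=3: res = 0+4 = 4
m=1,i=4: res = 4+5 = 9
m=1,i=5: res = 9+6 = 15
m=1,i=6: res = 15+7 = 22
m=1,i=7: res = 22+8 = 30
m=2,i=3: res = 30+5 = 35
m=2,i=4: res = 35+6 = 41
m=2,i=5: res = 41+7 = 48
m=2,i=6: res = 48+8 = 56
m=2,i=7: res = 56+9 = 65
m=3,i=3: res = 65+6 = 71
m=3,i=4: res = 71+7 = 78
m=3,i=5: res = 78+8 = 86
m=3,i=6: res = 86+9 = 95
m=3,i=7: res = 95+10 = 105
m=4,i=3: res = 105+7 = 112
m=4,i=4: res = 112+8 = 120
m=4,i=5: res = 120+9 = 129
m=4,i=6: res = 129+10 = 139
m=4,i=7: res = 139+11 = 150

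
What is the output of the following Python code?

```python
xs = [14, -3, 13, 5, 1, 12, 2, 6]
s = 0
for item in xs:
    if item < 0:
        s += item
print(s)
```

item=14: not <0
item=-3: <0, s = 0+(-3) = -3
item=13: not <0
item=5: not <0
item=1: not <0
item=12: not <0
item=2: not <0
item=6: not <0

-3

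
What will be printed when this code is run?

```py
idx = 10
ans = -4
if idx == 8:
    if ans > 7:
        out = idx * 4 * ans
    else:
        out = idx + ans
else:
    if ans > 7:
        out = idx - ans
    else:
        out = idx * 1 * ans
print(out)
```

-40

idx=10, ans=-4
idx == 8 is False; ans > 7 is False
→ out = idx * 1 * ans = -40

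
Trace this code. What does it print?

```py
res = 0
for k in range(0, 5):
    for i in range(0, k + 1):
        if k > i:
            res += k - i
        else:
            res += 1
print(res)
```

25

k=0,i=0: not 0>0, res = 0+1 = 1
k=1,i=0: 1>0, res = 1+1 = 2
k=1,i=1: not 1>1, res = 2+1 = 3
k=2,i=0: 2>0, res = 3+2 = 5
k=2,i=1: 2>1, res = 5+1 = 6
k=2,i=2: not 2>2, res = 6+1 = 7
k=3,i=0: 3>0, res = 7+3 = 10
k=3,i=1: 3>1, res = 10+2 = 12
k=3,i=2: 3>2, res = 12+1 = 13
k=3,i=3: not 3>3, res = 13+1 = 14
k=4,i=0: 4>0, res = 14+4 = 18
k=4,i=1: 4>1, res = 18+3 = 21
k=4,i=2: 4>2, res = 21+2 = 23
k=4,i=3: 4>3, res = 23+1 = 24
k=4,i=4: not 4>4, res = 24+1 = 25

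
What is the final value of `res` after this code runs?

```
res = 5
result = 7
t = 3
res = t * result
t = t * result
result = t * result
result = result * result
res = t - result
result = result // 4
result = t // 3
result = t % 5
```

-21588

res = 3*7 = 21
t = 3*7 = 21
result = 21*7 = 147
result = 147*147 = 21609
res = 21-21609 = -21588
result = 21609//4 = 5402
result = 21//3 = 7
result = 21%5 = 1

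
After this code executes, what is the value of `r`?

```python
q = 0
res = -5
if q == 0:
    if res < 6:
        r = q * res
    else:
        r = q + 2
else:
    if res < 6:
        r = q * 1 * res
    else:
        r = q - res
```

q=0, res=-5
q == 0 is True; res < 6 is True
→ r = q * res = 0

0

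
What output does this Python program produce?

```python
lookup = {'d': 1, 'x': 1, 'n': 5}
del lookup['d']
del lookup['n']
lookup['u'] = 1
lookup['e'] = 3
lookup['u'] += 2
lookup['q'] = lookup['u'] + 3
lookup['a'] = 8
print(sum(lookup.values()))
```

21

del 'd' → {'x': 1, 'n': 5}
del 'n' → {'x': 1}
lookup['u'] = 1 → {'x': 1, 'u': 1}
lookup['e'] = 3 → {'x': 1, 'u': 1, 'e': 3}
lookup['u'] = 1+2 = 3 → {'x': 1, 'u': 3, 'e': 3}
lookup['q'] = lookup['u']+3 = 6 → {'x': 1, 'u': 3, 'e': 3, 'q': 6}
lookup['a'] = 8 → {'x': 1, 'u': 3, 'e': 3, 'q': 6, 'a': 8}
sum of values = 21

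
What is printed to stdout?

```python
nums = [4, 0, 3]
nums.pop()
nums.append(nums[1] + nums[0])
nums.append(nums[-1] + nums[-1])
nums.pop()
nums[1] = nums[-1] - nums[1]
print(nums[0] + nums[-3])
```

pop() removes 3 → [4, 0]
append nums[1]+nums[0] = 0+4 = 4 → [4, 0, 4]
append nums[-1]+nums[-1] = 4+4 = 8 → [4, 0, 4, 8]
pop() removes 8 → [4, 0, 4]
nums[1] = nums[-1]-nums[1] = 4-0 = 4 → [4, 4, 4]
nums[0]+nums[-3] = 4+4 = 8

8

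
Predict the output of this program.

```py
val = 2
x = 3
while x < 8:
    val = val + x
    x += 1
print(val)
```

27

x=3: val = 2+3 = 5
x=4: val = 5+4 = 9
x=5: val = 9+5 = 14
x=6: val = 14+6 = 20
x=7: val = 20+7 = 27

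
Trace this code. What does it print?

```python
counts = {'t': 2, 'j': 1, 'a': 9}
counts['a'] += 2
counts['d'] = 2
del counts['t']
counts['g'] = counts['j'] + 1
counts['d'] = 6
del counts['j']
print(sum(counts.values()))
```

counts['a'] = 9+2 = 11 → {'t': 2, 'j': 1, 'a': 11}
counts['d'] = 2 → {'t': 2, 'j': 1, 'a': 11, 'd': 2}
del 't' → {'j': 1, 'a': 11, 'd': 2}
counts['g'] = counts['j']+1 = 2 → {'j': 1, 'a': 11, 'd': 2, 'g': 2}
counts['d'] = 6 → {'j': 1, 'a': 11, 'd': 6, 'g': 2}
del 'j' → {'a': 11, 'd': 6, 'g': 2}
sum of values = 19

19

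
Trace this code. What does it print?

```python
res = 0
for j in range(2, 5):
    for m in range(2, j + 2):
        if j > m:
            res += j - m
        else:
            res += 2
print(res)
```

16

j=2,m=2: not 2>2, res = 0+2 = 2
j=2,m=3: not 2>3, res = 2+2 = 4
j=3,m=2: 3>2, res = 4+1 = 5
j=3,m=3: not 3>3, res = 5+2 = 7
j=3,m=4: not 3>4, res = 7+2 = 9
j=4,m=2: 4>2, res = 9+2 = 11
j=4,m=3: 4>3, res = 11+1 = 12
j=4,m=4: not 4>4, res = 12+2 = 14
j=4,m=5: not 4>5, res = 14+2 = 16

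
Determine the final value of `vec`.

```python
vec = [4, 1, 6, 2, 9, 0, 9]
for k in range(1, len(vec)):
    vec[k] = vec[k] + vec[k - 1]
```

[4, 5, 11, 13, 22, 22, 31]

k=1: vec[1] = 1+4 = 5 → [4, 5, 6, 2, 9, 0, 9]
k=2: vec[2] = 6+5 = 11 → [4, 5, 11, 2, 9, 0, 9]
k=3: vec[3] = 2+11 = 13 → [4, 5, 11, 13, 9, 0, 9]
k=4: vec[4] = 9+13 = 22 → [4, 5, 11, 13, 22, 0, 9]
k=5: vec[5] = 0+22 = 22 → [4, 5, 11, 13, 22, 22, 9]
k=6: vec[6] = 9+22 = 31 → [4, 5, 11, 13, 22, 22, 31]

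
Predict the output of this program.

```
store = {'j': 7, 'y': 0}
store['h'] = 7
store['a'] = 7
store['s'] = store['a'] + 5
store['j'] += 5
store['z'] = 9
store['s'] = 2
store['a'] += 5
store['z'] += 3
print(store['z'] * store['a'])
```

store['h'] = 7 → {'j': 7, 'y': 0, 'h': 7}
store['a'] = 7 → {'j': 7, 'y': 0, 'h': 7, 'a': 7}
store['s'] = store['a']+5 = 12 → {'j': 7, 'y': 0, 'h': 7, 'a': 7, 's': 12}
store['j'] = 7+5 = 12 → {'j': 12, 'y': 0, 'h': 7, 'a': 7, 's': 12}
store['z'] = 9 → {'j': 12, 'y': 0, 'h': 7, 'a': 7, 's': 12, 'z': 9}
store['s'] = 2 → {'j': 12, 'y': 0, 'h': 7, 'a': 7, 's': 2, 'z': 9}
store['a'] = 7+5 = 12 → {'j': 12, 'y': 0, 'h': 7, 'a': 12, 's': 2, 'z': 9}
store['z'] = 9+3 = 12 → {'j': 12, 'y': 0, 'h': 7, 'a': 12, 's': 2, 'z': 12}
store['z']*store['a'] = 12*12 = 144

144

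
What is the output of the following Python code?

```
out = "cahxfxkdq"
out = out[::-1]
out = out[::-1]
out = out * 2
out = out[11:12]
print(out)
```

reverse → 'qdkxfxhac'
reverse → 'cahxfxkdq'
repeat ×2 → 'cahxfxkdqcahxfxkdq'
slice [11:12] → 'h'

h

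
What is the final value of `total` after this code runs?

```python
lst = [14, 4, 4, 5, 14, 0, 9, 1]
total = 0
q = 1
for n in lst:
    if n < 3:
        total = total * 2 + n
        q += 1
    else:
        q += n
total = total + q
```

54

n=14: not <3; q=15
n=4: not <3; q=19
n=4: not <3; q=23
n=5: not <3; q=28
n=14: not <3; q=42
n=0: <3, total = 0*2+0 = 0; q=43
n=9: not <3; q=52
n=1: <3, total = 0*2+1 = 1; q=53
total+q = 1+53 = 54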